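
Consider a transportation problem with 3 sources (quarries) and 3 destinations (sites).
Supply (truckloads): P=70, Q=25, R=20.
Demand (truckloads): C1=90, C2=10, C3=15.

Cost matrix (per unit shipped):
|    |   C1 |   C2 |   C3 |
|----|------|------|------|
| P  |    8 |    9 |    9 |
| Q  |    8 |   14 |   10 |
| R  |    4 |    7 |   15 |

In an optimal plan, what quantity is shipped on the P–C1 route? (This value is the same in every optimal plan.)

The minimum-cost plan:
  P→C1: 45 truckloads
  P→C2: 10 truckloads
  P→C3: 15 truckloads
  Q→C1: 25 truckloads
  R→C1: 20 truckloads
Total cost = 865.
So P→C1 carries 45 truckloads.

45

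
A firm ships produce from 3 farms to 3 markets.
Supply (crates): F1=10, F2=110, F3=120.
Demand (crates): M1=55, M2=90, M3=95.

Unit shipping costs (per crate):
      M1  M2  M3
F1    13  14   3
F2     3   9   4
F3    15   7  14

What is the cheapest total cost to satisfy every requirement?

An optimal shipping plan:
  F1 to M3: 10 crates
  F2 to M1: 55 crates
  F2 to M3: 55 crates
  F3 to M2: 90 crates
  F3 to M3: 30 crates
Total cost = 1465.

1465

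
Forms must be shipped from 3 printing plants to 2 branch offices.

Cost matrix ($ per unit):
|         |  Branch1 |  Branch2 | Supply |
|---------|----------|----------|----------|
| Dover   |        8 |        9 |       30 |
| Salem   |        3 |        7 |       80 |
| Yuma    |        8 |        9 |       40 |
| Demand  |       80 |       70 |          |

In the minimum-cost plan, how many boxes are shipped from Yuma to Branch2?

40

Solving gives:
  Dover→Branch2: 30 boxes
  Salem→Branch1: 80 boxes
  Yuma→Branch2: 40 boxes
Total cost = $870.
So Yuma→Branch2 carries 40 boxes.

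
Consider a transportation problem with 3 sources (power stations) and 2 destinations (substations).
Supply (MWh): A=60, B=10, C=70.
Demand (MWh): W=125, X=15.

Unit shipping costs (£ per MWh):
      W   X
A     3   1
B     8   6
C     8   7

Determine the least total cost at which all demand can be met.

Optimal allocation:
  A->W: 45 MWh
  A->X: 15 MWh
  B->W: 10 MWh
  C->W: 70 MWh
Total cost = £790.

790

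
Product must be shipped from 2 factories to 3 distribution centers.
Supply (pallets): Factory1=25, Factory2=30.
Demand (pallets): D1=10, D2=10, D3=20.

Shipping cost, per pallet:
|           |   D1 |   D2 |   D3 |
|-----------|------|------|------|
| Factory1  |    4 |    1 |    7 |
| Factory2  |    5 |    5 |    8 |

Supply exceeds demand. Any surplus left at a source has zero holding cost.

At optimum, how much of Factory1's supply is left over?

An optimal plan:
  Factory1 to D1: 10 pallets
  Factory1 to D2: 10 pallets
  Factory1 to D3: 5 pallets
  Factory2 to D3: 15 pallets
Total cost = 205.
Factory1 ships 25 of its 25, leaving 0.

0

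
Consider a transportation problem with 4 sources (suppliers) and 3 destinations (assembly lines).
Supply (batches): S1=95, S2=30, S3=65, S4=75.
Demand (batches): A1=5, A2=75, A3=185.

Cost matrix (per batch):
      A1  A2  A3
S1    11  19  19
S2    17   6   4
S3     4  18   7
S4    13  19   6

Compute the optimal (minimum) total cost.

2790

An optimal shipping plan:
  S1->A1: 5 × 11 = 55
  S1->A2: 75 × 19 = 1425
  S1->A3: 15 × 19 = 285
  S2->A3: 30 × 4 = 120
  S3->A3: 65 × 7 = 455
  S4->A3: 75 × 6 = 450
Total = 55 + 1425 + 285 + 120 + 455 + 450 = 2790.
(Supply check: S1 ships 95; S2 ships 30; S3 ships 65; S4 ships 75.)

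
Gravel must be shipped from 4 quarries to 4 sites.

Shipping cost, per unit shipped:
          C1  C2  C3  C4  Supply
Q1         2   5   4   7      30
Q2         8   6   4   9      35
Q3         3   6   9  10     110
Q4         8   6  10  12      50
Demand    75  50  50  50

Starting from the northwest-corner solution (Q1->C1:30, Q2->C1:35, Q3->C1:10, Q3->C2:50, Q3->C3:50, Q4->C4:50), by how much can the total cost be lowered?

Current plan cost = 30·2 + 35·8 + 10·3 + 50·6 + 50·9 + 50·12 = 1720.
Optimal plan:
  Q1 to C3: 15 × 4 = 60
  Q1 to C4: 15 × 7 = 105
  Q2 to C3: 35 × 4 = 140
  Q3 to C1: 75 × 3 = 225
  Q3 to C4: 35 × 10 = 350
  Q4 to C2: 50 × 6 = 300
Optimal cost = 1180.
Saving = 1720 − 1180 = 540.

540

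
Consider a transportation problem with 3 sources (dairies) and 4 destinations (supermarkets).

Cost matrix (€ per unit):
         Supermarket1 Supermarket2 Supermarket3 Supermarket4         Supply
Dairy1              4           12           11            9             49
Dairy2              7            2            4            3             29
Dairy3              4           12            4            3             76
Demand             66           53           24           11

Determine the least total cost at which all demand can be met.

739

An optimal shipping plan:
  Dairy1–Supermarket1: 25 × €4 = €100
  Dairy1–Supermarket2: 24 × €12 = €288
  Dairy2–Supermarket2: 29 × €2 = €58
  Dairy3–Supermarket1: 41 × €4 = €164
  Dairy3–Supermarket3: 24 × €4 = €96
  Dairy3–Supermarket4: 11 × €3 = €33
Total = 100 + 288 + 58 + 164 + 96 + 33 = €739.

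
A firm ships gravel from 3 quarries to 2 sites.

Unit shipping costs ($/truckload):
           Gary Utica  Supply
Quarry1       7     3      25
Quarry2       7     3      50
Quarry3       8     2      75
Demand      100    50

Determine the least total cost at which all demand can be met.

Optimal allocation:
  Quarry1→Gary: 25 × $7 = $175
  Quarry2→Gary: 50 × $7 = $350
  Quarry3→Gary: 25 × $8 = $200
  Quarry3→Utica: 50 × $2 = $100
Total = 175 + 350 + 200 + 100 = $825.
(Supply check: Quarry1 ships 25; Quarry2 ships 50; Quarry3 ships 75.)

825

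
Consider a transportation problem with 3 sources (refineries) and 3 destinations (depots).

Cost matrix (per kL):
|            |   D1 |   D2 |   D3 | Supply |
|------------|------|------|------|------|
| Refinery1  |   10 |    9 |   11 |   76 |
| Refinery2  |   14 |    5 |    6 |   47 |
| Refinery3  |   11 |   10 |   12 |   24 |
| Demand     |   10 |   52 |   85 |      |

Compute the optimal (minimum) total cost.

A cheapest plan:
  Refinery1–D2: 38 kL
  Refinery1–D3: 38 kL
  Refinery2–D3: 47 kL
  Refinery3–D1: 10 kL
  Refinery3–D2: 14 kL
Total cost = 1292.

1292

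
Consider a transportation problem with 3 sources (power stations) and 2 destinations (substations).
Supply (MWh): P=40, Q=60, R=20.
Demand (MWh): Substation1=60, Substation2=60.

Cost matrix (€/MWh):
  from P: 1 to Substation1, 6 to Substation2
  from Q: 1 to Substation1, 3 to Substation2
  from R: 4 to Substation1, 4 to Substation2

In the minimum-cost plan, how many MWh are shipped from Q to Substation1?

20

Optimal shipments:
  P→Substation1: 40 × €1 = €40
  Q→Substation1: 20 × €1 = €20
  Q→Substation2: 40 × €3 = €120
  R→Substation2: 20 × €4 = €80
Total cost = €260.
So Q→Substation1 carries 20 MWh.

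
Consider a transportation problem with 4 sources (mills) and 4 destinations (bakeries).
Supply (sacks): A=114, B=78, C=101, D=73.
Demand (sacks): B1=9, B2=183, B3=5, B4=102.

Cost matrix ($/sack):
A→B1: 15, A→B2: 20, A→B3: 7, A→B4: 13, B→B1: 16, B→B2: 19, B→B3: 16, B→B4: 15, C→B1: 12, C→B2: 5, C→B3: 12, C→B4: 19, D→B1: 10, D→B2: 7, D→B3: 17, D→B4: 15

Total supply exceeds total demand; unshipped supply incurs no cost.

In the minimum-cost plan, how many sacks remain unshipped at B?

67

Minimum-cost shipments:
  A->B1: 7 × $15 = $105
  A->B3: 5 × $7 = $35
  A->B4: 102 × $13 = $1326
  B->B1: 2 × $16 = $32
  B->B2: 9 × $19 = $171
  C->B2: 101 × $5 = $505
  D->B2: 73 × $7 = $511
Total cost = $2685.
B ships 11 of its 78, leaving 67.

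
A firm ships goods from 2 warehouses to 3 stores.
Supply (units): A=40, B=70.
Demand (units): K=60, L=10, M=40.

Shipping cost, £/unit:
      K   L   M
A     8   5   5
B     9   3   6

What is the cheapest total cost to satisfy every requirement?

770

Optimal allocation:
  A->K: 40 units
  B->K: 20 units
  B->L: 10 units
  B->M: 40 units
Total cost = £770.
(Supply check: A ships 40; B ships 70.)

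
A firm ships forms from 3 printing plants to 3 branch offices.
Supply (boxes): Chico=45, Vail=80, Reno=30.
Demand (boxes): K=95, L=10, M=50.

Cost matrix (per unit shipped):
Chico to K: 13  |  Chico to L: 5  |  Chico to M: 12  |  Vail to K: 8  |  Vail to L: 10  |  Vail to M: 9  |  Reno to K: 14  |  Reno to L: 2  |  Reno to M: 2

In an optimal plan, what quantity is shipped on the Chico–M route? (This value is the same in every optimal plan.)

20

Solving gives:
  Chico to K: 15 boxes
  Chico to L: 10 boxes
  Chico to M: 20 boxes
  Vail to K: 80 boxes
  Reno to M: 30 boxes
Total cost = 1185.
So Chico→M carries 20 boxes.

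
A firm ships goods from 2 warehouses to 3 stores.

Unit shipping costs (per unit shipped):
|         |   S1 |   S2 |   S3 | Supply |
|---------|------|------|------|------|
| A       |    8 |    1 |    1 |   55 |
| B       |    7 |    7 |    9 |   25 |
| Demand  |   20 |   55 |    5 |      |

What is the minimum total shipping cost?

230

Optimal allocation:
  A->S2: 50 × 1 = 50
  A->S3: 5 × 1 = 5
  B->S1: 20 × 7 = 140
  B->S2: 5 × 7 = 35
Total = 50 + 5 + 140 + 35 = 230.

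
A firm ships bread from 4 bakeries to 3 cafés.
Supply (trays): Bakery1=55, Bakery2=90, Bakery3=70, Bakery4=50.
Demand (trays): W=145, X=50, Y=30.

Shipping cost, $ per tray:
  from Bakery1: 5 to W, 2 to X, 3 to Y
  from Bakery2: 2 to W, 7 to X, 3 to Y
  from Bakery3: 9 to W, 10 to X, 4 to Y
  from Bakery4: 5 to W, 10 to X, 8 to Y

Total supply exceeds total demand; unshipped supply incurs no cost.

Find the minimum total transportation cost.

A cheapest plan:
  Bakery1->W: 5 trays
  Bakery1->X: 50 trays
  Bakery2->W: 90 trays
  Bakery3->Y: 30 trays
  Bakery4->W: 50 trays
Total cost = $675.
(Supply check: Bakery1 ships 55; Bakery2 ships 90; Bakery3 ships 30; Bakery4 ships 50.)

675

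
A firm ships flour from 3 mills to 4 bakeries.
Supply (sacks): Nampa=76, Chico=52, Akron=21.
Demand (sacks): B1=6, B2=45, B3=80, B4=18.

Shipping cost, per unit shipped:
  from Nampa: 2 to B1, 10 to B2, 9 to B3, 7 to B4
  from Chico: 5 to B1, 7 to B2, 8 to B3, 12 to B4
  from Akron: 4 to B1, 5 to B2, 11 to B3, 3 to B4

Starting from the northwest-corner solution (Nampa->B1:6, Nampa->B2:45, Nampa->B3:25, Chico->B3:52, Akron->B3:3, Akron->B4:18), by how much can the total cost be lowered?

105

Current plan cost = 6·2 + 45·10 + 25·9 + 52·8 + 3·11 + 18·3 = 1190.
Optimal plan:
  Nampa–B1: 6 × 2 = 12
  Nampa–B3: 70 × 9 = 630
  Chico–B2: 42 × 7 = 294
  Chico–B3: 10 × 8 = 80
  Akron–B2: 3 × 5 = 15
  Akron–B4: 18 × 3 = 54
Optimal cost = 1085.
Saving = 1190 − 1085 = 105.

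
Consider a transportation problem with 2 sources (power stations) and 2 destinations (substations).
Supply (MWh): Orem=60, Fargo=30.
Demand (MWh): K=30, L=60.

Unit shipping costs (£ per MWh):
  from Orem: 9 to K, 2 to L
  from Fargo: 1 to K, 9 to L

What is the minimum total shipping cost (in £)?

An optimal shipping plan:
  Orem→L: 60 MWh
  Fargo→K: 30 MWh
Total cost = £150.

150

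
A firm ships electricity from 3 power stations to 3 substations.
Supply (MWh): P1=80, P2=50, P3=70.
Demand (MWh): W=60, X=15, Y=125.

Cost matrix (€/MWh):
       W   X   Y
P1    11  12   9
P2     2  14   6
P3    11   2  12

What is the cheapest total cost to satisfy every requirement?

1500

Optimal allocation:
  P1->Y: 80 MWh
  P2->W: 50 MWh
  P3->W: 10 MWh
  P3->X: 15 MWh
  P3->Y: 45 MWh
Total cost = €1500.
(Supply check: P1 ships 80; P2 ships 50; P3 ships 70.)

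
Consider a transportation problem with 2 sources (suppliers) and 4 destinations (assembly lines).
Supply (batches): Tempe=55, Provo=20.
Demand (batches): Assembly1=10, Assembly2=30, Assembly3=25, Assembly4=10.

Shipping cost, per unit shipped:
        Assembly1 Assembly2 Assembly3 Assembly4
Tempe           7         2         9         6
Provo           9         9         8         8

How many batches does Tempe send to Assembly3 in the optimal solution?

5

Solving gives:
  Tempe to Assembly1: 10 batches
  Tempe to Assembly2: 30 batches
  Tempe to Assembly3: 5 batches
  Tempe to Assembly4: 10 batches
  Provo to Assembly3: 20 batches
Total cost = 395.
So Tempe→Assembly3 carries 5 batches.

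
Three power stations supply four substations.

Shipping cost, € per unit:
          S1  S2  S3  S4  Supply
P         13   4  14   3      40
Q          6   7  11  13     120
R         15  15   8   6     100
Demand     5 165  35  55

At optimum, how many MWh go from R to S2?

The minimum-cost plan:
  P->S2: 40 MWh
  Q->S1: 5 MWh
  Q->S2: 115 MWh
  R->S2: 10 MWh
  R->S3: 35 MWh
  R->S4: 55 MWh
Total cost = €1755.
So R→S2 carries 10 MWh.

10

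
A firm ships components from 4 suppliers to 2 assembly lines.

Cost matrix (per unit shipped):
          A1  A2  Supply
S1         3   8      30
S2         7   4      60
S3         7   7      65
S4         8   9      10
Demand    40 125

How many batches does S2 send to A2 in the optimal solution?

Optimal shipments:
  S1→A1: 30 × 3 = 90
  S2→A2: 60 × 4 = 240
  S3→A2: 65 × 7 = 455
  S4→A1: 10 × 8 = 80
Total cost = 865.
So S2→A2 carries 60 batches.

60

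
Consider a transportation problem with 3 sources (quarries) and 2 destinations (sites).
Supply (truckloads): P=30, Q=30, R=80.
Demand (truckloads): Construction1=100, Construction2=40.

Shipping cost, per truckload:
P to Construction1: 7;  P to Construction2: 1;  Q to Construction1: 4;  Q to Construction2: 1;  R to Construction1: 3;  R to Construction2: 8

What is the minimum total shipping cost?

360

One minimum-cost allocation:
  P→Construction2: 30 × 1 = 30
  Q→Construction1: 20 × 4 = 80
  Q→Construction2: 10 × 1 = 10
  R→Construction1: 80 × 3 = 240
Total = 30 + 80 + 10 + 240 = 360.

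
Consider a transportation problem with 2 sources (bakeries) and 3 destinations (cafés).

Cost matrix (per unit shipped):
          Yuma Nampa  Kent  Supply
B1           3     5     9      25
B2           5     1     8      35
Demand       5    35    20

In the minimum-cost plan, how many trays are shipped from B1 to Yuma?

The minimum-cost plan:
  B1 to Yuma: 5 trays
  B1 to Kent: 20 trays
  B2 to Nampa: 35 trays
Total cost = 230.
So B1→Yuma carries 5 trays.

5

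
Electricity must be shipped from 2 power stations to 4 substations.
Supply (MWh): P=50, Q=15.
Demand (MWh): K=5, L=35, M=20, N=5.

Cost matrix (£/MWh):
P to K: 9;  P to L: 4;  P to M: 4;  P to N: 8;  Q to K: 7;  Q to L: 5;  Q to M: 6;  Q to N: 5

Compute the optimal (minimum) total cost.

285

A cheapest plan:
  P–L: 30 × £4 = £120
  P–M: 20 × £4 = £80
  Q–K: 5 × £7 = £35
  Q–L: 5 × £5 = £25
  Q–N: 5 × £5 = £25
Total = 120 + 80 + 35 + 25 + 25 = £285.
(Supply check: P ships 50; Q ships 15.)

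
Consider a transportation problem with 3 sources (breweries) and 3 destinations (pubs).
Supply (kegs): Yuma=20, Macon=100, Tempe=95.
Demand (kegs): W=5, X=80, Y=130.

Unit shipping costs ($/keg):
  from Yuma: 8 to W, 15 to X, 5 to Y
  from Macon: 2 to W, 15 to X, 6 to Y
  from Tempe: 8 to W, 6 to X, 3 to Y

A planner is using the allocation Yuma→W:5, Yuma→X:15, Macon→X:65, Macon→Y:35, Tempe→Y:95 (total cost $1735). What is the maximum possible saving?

Current plan cost = 5·8 + 15·15 + 65·15 + 35·6 + 95·3 = $1735.
Optimal plan:
  Yuma→Y: 20 kegs
  Macon→W: 5 kegs
  Macon→Y: 95 kegs
  Tempe→X: 80 kegs
  Tempe→Y: 15 kegs
Optimal cost = $1205.
Saving = 1735 − 1205 = $530.

530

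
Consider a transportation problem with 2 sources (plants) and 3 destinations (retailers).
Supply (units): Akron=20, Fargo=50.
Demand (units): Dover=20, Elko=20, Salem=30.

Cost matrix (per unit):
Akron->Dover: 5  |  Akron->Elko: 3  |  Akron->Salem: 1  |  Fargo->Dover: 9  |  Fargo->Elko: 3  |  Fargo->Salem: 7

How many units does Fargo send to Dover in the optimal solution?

20

Optimal shipments:
  Akron to Salem: 20 × 1 = 20
  Fargo to Dover: 20 × 9 = 180
  Fargo to Elko: 20 × 3 = 60
  Fargo to Salem: 10 × 7 = 70
Total cost = 330.
So Fargo→Dover carries 20 units.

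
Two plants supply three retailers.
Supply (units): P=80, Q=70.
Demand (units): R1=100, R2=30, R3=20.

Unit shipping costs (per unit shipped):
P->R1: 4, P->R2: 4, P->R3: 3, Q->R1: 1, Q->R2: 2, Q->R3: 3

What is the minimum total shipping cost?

370

Optimal allocation:
  P->R1: 30 units
  P->R2: 30 units
  P->R3: 20 units
  Q->R1: 70 units
Total cost = 370.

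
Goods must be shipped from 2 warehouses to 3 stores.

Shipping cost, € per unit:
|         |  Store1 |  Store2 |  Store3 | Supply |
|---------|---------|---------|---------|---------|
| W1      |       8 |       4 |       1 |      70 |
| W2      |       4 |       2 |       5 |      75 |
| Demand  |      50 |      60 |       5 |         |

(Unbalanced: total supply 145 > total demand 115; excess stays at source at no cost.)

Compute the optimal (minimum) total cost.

395

One minimum-cost allocation:
  W1→Store2: 35 × €4 = €140
  W1→Store3: 5 × €1 = €5
  W2→Store1: 50 × €4 = €200
  W2→Store2: 25 × €2 = €50
Total = 140 + 5 + 200 + 50 = €395.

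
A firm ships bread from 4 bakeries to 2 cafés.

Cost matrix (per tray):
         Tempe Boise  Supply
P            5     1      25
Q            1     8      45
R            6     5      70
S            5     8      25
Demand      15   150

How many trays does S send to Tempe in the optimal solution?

0

The minimum-cost plan:
  P→Boise: 25 × 1 = 25
  Q→Tempe: 15 × 1 = 15
  Q→Boise: 30 × 8 = 240
  R→Boise: 70 × 5 = 350
  S→Boise: 25 × 8 = 200
Total cost = 830.
The route S→Tempe is not used.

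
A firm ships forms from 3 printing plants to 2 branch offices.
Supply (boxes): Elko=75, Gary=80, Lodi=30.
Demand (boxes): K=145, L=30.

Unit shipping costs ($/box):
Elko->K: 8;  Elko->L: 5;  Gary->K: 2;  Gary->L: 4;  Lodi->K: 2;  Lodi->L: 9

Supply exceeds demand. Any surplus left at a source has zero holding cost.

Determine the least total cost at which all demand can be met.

An optimal shipping plan:
  Elko–K: 35 × $8 = $280
  Elko–L: 30 × $5 = $150
  Gary–K: 80 × $2 = $160
  Lodi–K: 30 × $2 = $60
Total = 280 + 150 + 160 + 60 = $650.
(Supply check: Elko ships 65; Gary ships 80; Lodi ships 30.)

650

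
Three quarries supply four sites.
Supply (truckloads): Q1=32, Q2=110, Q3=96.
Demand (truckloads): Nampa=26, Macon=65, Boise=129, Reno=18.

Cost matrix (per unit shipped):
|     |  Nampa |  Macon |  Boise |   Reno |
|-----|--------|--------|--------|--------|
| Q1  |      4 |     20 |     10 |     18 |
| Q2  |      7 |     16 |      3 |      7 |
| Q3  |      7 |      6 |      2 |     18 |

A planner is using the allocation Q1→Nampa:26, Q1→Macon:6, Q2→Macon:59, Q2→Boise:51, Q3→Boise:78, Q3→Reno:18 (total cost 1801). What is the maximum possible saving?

Current plan cost = 26·4 + 6·20 + 59·16 + 51·3 + 78·2 + 18·18 = 1801.
Optimal plan:
  Q1 to Nampa: 26 × 4 = 104
  Q1 to Boise: 6 × 10 = 60
  Q2 to Boise: 92 × 3 = 276
  Q2 to Reno: 18 × 7 = 126
  Q3 to Macon: 65 × 6 = 390
  Q3 to Boise: 31 × 2 = 62
Optimal cost = 1018.
Saving = 1801 − 1018 = 783.

783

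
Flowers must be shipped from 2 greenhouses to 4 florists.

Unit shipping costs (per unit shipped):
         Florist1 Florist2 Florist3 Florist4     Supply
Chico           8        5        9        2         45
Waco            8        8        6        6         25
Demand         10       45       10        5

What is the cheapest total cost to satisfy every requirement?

A cheapest plan:
  Chico->Florist2: 40 bunches
  Chico->Florist4: 5 bunches
  Waco->Florist1: 10 bunches
  Waco->Florist2: 5 bunches
  Waco->Florist3: 10 bunches
Total cost = 390.

390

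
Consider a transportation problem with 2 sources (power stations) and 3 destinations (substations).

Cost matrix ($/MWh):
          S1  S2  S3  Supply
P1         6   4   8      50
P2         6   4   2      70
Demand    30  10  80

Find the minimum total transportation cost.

A cheapest plan:
  P1→S1: 30 × $6 = $180
  P1→S2: 10 × $4 = $40
  P1→S3: 10 × $8 = $80
  P2→S3: 70 × $2 = $140
Total = 180 + 40 + 80 + 140 = $440.
(Supply check: P1 ships 50; P2 ships 70.)

440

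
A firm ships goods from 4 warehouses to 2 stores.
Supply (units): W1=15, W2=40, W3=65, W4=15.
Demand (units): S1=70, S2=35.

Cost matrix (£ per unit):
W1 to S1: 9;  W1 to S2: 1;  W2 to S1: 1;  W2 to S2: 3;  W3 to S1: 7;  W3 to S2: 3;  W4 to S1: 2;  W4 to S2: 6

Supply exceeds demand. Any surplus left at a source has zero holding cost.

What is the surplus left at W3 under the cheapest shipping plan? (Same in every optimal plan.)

Minimum-cost shipments:
  W1->S2: 15 × £1 = £15
  W2->S1: 40 × £1 = £40
  W3->S1: 15 × £7 = £105
  W3->S2: 20 × £3 = £60
  W4->S1: 15 × £2 = £30
Total cost = £250.
W3 ships 35 of its 65, leaving 30.

30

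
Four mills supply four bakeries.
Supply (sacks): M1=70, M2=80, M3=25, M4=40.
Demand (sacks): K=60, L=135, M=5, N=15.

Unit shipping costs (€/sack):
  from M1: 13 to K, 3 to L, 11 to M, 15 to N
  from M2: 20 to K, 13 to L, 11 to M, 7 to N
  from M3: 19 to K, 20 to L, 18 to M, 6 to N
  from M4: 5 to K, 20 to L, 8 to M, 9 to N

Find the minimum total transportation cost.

A cheapest plan:
  M1->L: 70 × €3 = €210
  M2->L: 65 × €13 = €845
  M2->M: 5 × €11 = €55
  M2->N: 10 × €7 = €70
  M3->K: 20 × €19 = €380
  M3->N: 5 × €6 = €30
  M4->K: 40 × €5 = €200
Total = 210 + 845 + 55 + 70 + 380 + 30 + 200 = €1790.

1790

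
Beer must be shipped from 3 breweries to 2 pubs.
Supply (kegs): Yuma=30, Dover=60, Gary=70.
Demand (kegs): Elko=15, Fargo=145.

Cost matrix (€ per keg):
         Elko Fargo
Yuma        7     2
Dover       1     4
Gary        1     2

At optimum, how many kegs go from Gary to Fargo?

The minimum-cost plan:
  Yuma–Fargo: 30 kegs
  Dover–Elko: 15 kegs
  Dover–Fargo: 45 kegs
  Gary–Fargo: 70 kegs
Total cost = €395.
So Gary→Fargo carries 70 kegs.

70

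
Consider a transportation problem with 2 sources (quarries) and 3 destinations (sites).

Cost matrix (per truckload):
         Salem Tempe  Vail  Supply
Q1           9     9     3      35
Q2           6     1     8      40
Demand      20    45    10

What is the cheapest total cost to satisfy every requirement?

A cheapest plan:
  Q1->Salem: 20 × 9 = 180
  Q1->Tempe: 5 × 9 = 45
  Q1->Vail: 10 × 3 = 30
  Q2->Tempe: 40 × 1 = 40
Total = 180 + 45 + 30 + 40 = 295.

295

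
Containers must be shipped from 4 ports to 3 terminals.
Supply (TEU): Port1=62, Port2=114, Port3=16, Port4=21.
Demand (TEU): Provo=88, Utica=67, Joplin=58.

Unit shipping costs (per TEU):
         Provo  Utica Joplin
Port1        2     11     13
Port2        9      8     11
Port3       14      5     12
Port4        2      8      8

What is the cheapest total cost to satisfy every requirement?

1337

One minimum-cost allocation:
  Port1→Provo: 62 × 2 = 124
  Port2→Provo: 5 × 9 = 45
  Port2→Utica: 51 × 8 = 408
  Port2→Joplin: 58 × 11 = 638
  Port3→Utica: 16 × 5 = 80
  Port4→Provo: 21 × 2 = 42
Total = 124 + 45 + 408 + 638 + 80 + 42 = 1337.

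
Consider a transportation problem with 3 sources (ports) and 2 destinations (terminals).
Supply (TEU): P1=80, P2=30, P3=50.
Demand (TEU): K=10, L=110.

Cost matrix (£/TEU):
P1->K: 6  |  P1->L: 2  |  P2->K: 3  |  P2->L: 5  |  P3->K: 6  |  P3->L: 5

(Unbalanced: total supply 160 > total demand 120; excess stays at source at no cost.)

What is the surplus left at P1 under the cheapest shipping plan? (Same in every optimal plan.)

0

An optimal plan:
  P1→L: 80 TEU
  P2→K: 10 TEU
  P3→L: 30 TEU
Total cost = £340.
P1 ships 80 of its 80, leaving 0.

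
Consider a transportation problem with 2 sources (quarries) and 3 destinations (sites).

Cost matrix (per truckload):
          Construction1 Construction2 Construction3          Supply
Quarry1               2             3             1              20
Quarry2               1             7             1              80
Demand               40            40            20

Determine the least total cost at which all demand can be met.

260

A cheapest plan:
  Quarry1–Construction2: 20 × 3 = 60
  Quarry2–Construction1: 40 × 1 = 40
  Quarry2–Construction2: 20 × 7 = 140
  Quarry2–Construction3: 20 × 1 = 20
Total = 60 + 40 + 140 + 20 = 260.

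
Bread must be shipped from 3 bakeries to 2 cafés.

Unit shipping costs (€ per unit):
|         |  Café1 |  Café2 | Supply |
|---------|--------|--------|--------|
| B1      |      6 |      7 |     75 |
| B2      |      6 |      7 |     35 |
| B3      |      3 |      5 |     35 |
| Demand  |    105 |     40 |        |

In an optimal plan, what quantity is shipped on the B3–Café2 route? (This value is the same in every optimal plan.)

Optimal shipments:
  B1–Café1: 35 trays
  B1–Café2: 40 trays
  B2–Café1: 35 trays
  B3–Café1: 35 trays
Total cost = €805.
The route B3→Café2 is not used.

0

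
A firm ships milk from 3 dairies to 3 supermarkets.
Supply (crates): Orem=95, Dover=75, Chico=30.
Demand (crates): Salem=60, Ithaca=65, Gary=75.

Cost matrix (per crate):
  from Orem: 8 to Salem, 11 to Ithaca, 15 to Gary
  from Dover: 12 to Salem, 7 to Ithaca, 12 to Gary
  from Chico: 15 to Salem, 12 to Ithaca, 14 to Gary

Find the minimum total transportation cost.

An optimal shipping plan:
  Orem→Salem: 60 × 8 = 480
  Orem→Gary: 35 × 15 = 525
  Dover→Ithaca: 65 × 7 = 455
  Dover→Gary: 10 × 12 = 120
  Chico→Gary: 30 × 14 = 420
Total = 480 + 525 + 455 + 120 + 420 = 2000.

2000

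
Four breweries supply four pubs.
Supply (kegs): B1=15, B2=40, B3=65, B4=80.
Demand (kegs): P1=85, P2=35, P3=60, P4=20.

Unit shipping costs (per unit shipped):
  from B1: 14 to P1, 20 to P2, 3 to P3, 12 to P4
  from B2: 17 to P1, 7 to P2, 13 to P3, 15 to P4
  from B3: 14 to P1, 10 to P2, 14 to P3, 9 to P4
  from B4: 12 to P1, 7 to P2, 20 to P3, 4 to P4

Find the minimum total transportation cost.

2065

One minimum-cost allocation:
  B1->P3: 15 × 3 = 45
  B2->P2: 35 × 7 = 245
  B2->P3: 5 × 13 = 65
  B3->P1: 25 × 14 = 350
  B3->P3: 40 × 14 = 560
  B4->P1: 60 × 12 = 720
  B4->P4: 20 × 4 = 80
Total = 45 + 245 + 65 + 350 + 560 + 720 + 80 = 2065.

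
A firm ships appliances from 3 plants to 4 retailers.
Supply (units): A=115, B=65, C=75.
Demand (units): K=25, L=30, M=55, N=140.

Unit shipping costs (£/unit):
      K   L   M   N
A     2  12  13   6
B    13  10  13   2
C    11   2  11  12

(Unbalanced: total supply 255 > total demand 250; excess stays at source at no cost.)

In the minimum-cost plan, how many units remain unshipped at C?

Minimum-cost shipments:
  A→K: 25 × £2 = £50
  A→M: 10 × £13 = £130
  A→N: 75 × £6 = £450
  B→N: 65 × £2 = £130
  C→L: 30 × £2 = £60
  C→M: 45 × £11 = £495
Total cost = £1315.
C ships 75 of its 75, leaving 0.

0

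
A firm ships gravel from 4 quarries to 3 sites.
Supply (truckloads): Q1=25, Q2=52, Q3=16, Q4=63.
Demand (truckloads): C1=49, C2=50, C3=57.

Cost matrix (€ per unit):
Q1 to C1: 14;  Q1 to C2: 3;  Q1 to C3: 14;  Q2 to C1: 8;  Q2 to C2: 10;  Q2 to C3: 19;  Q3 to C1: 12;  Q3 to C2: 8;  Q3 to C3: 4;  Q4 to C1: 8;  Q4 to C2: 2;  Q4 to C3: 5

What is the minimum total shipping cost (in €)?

A cheapest plan:
  Q1 to C2: 25 × €3 = €75
  Q2 to C1: 49 × €8 = €392
  Q2 to C2: 3 × €10 = €30
  Q3 to C3: 16 × €4 = €64
  Q4 to C2: 22 × €2 = €44
  Q4 to C3: 41 × €5 = €205
Total = 75 + 392 + 30 + 64 + 44 + 205 = €810.

810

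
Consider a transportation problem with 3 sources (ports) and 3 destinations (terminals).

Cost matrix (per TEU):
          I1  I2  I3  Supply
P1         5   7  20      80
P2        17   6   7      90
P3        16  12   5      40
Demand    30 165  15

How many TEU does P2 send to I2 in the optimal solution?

The minimum-cost plan:
  P1->I1: 30 × 5 = 150
  P1->I2: 50 × 7 = 350
  P2->I2: 90 × 6 = 540
  P3->I2: 25 × 12 = 300
  P3->I3: 15 × 5 = 75
Total cost = 1415.
So P2→I2 carries 90 TEU.

90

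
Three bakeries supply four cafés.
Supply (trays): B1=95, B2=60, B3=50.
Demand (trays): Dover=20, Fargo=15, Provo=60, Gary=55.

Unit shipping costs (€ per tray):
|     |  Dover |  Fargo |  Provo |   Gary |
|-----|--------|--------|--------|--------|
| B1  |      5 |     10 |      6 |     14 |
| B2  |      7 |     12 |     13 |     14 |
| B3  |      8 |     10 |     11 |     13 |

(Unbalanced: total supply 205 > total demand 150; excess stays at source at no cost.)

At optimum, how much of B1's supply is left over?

0

Minimum-cost shipments:
  B1→Dover: 20 trays
  B1→Fargo: 15 trays
  B1→Provo: 60 trays
  B2→Gary: 5 trays
  B3→Gary: 50 trays
Total cost = €1330.
B1 ships 95 of its 95, leaving 0.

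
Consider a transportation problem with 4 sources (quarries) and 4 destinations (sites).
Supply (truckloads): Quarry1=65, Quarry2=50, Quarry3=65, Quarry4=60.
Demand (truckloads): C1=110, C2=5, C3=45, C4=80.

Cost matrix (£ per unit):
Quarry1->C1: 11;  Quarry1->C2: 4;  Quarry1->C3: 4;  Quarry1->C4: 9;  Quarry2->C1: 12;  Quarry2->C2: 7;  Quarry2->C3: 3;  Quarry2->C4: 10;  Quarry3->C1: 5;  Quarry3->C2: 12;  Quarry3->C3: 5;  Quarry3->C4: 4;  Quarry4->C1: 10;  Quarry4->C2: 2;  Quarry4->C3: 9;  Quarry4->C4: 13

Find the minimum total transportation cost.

1645

An optimal shipping plan:
  Quarry1–C4: 65 × £9 = £585
  Quarry2–C3: 45 × £3 = £135
  Quarry2–C4: 5 × £10 = £50
  Quarry3–C1: 55 × £5 = £275
  Quarry3–C4: 10 × £4 = £40
  Quarry4–C1: 55 × £10 = £550
  Quarry4–C2: 5 × £2 = £10
Total = 585 + 135 + 50 + 275 + 40 + 550 + 10 = £1645.
(Supply check: Quarry1 ships 65; Quarry2 ships 50; Quarry3 ships 65; Quarry4 ships 60.)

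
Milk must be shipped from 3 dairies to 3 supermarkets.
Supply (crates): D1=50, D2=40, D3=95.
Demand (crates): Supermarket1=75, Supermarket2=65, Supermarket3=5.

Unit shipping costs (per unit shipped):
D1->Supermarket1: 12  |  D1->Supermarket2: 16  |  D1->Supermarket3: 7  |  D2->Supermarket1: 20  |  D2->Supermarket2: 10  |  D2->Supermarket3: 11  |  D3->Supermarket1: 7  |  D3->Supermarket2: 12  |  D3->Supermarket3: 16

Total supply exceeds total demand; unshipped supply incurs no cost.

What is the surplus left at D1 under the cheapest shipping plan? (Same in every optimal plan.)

40

Minimum-cost shipments:
  D1 to Supermarket2: 5 crates
  D1 to Supermarket3: 5 crates
  D2 to Supermarket2: 40 crates
  D3 to Supermarket1: 75 crates
  D3 to Supermarket2: 20 crates
Total cost = 1280.
D1 ships 10 of its 50, leaving 40.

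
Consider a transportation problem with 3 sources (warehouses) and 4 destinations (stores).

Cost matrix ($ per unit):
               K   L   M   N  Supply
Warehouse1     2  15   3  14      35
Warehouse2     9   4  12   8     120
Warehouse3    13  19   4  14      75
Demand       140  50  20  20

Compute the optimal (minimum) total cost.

One minimum-cost allocation:
  Warehouse1–K: 35 × $2 = $70
  Warehouse2–K: 50 × $9 = $450
  Warehouse2–L: 50 × $4 = $200
  Warehouse2–N: 20 × $8 = $160
  Warehouse3–K: 55 × $13 = $715
  Warehouse3–M: 20 × $4 = $80
Total = 70 + 450 + 200 + 160 + 715 + 80 = $1675.

1675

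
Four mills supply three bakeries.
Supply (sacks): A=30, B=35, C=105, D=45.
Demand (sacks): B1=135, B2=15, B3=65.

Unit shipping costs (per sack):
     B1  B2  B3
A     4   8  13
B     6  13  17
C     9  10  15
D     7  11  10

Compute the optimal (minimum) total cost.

1860

One minimum-cost allocation:
  A->B1: 30 × 4 = 120
  B->B1: 35 × 6 = 210
  C->B1: 70 × 9 = 630
  C->B2: 15 × 10 = 150
  C->B3: 20 × 15 = 300
  D->B3: 45 × 10 = 450
Total = 120 + 210 + 630 + 150 + 300 + 450 = 1860.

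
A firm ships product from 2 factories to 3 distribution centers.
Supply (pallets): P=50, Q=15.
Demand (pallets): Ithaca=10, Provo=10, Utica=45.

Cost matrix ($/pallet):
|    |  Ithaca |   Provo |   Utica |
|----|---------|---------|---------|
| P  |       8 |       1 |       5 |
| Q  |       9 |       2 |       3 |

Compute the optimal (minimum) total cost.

An optimal shipping plan:
  P→Ithaca: 10 × $8 = $80
  P→Provo: 10 × $1 = $10
  P→Utica: 30 × $5 = $150
  Q→Utica: 15 × $3 = $45
Total = 80 + 10 + 150 + 45 = $285.

285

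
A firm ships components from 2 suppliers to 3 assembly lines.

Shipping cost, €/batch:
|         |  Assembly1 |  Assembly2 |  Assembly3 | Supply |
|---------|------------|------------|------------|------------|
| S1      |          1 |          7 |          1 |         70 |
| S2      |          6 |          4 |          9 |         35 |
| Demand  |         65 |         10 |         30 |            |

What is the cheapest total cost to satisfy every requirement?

260

One minimum-cost allocation:
  S1->Assembly1: 40 batches
  S1->Assembly3: 30 batches
  S2->Assembly1: 25 batches
  S2->Assembly2: 10 batches
Total cost = €260.
(Supply check: S1 ships 70; S2 ships 35.)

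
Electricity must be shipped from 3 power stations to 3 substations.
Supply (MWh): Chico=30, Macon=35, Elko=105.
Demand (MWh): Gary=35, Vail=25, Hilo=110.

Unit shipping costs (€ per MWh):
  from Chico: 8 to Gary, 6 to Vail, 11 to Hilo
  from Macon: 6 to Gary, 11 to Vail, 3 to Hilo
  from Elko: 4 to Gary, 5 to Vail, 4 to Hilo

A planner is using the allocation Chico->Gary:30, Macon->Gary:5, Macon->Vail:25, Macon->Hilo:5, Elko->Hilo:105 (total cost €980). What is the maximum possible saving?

Current plan cost = 30·8 + 5·6 + 25·11 + 5·3 + 105·4 = €980.
Optimal plan:
  Chico to Gary: 5 × €8 = €40
  Chico to Vail: 25 × €6 = €150
  Macon to Hilo: 35 × €3 = €105
  Elko to Gary: 30 × €4 = €120
  Elko to Hilo: 75 × €4 = €300
Optimal cost = €715.
Saving = 980 − 715 = €265.

265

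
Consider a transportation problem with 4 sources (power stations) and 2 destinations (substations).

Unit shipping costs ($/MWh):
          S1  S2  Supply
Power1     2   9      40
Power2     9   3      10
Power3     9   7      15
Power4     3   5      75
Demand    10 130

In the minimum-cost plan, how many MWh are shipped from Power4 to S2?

75

The minimum-cost plan:
  Power1->S1: 10 MWh
  Power1->S2: 30 MWh
  Power2->S2: 10 MWh
  Power3->S2: 15 MWh
  Power4->S2: 75 MWh
Total cost = $800.
So Power4→S2 carries 75 MWh.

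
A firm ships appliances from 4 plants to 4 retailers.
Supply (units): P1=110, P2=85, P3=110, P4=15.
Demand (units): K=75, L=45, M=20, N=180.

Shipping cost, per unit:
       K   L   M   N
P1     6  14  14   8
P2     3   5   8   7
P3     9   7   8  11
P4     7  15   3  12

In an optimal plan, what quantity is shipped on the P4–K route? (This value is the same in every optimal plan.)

0

Solving gives:
  P1→N: 110 × 8 = 880
  P2→K: 75 × 3 = 225
  P2→N: 10 × 7 = 70
  P3→L: 45 × 7 = 315
  P3→M: 5 × 8 = 40
  P3→N: 60 × 11 = 660
  P4→M: 15 × 3 = 45
Total cost = 2235.
The route P4→K is not used.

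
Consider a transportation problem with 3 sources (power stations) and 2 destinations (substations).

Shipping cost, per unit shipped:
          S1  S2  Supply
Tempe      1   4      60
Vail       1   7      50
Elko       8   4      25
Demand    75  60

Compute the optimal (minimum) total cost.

Optimal allocation:
  Tempe–S1: 25 MWh
  Tempe–S2: 35 MWh
  Vail–S1: 50 MWh
  Elko–S2: 25 MWh
Total cost = 315.
(Supply check: Tempe ships 60; Vail ships 50; Elko ships 25.)

315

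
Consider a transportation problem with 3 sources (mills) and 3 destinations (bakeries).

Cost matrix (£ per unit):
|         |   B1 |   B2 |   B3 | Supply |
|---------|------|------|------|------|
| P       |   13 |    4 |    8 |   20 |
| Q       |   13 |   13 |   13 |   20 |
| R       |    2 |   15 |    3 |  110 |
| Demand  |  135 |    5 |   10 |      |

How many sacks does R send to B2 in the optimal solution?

Optimal shipments:
  P→B1: 5 × £13 = £65
  P→B2: 5 × £4 = £20
  P→B3: 10 × £8 = £80
  Q→B1: 20 × £13 = £260
  R→B1: 110 × £2 = £220
Total cost = £645.
The route R→B2 is not used.

0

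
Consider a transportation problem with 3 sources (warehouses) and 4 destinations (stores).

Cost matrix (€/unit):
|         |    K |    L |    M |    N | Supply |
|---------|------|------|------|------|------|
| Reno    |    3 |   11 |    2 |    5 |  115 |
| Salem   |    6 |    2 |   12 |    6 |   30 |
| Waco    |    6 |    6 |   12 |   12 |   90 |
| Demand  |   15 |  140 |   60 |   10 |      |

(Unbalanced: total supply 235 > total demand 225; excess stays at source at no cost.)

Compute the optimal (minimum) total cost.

1035

An optimal shipping plan:
  Reno->K: 15 × €3 = €45
  Reno->L: 20 × €11 = €220
  Reno->M: 60 × €2 = €120
  Reno->N: 10 × €5 = €50
  Salem->L: 30 × €2 = €60
  Waco->L: 90 × €6 = €540
Total = 45 + 220 + 120 + 50 + 60 + 540 = €1035.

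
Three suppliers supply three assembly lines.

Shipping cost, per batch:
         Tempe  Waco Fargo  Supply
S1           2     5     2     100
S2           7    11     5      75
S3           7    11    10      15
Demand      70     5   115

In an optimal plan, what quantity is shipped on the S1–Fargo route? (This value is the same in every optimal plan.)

Solving gives:
  S1 to Tempe: 55 batches
  S1 to Waco: 5 batches
  S1 to Fargo: 40 batches
  S2 to Fargo: 75 batches
  S3 to Tempe: 15 batches
Total cost = 695.
So S1→Fargo carries 40 batches.

40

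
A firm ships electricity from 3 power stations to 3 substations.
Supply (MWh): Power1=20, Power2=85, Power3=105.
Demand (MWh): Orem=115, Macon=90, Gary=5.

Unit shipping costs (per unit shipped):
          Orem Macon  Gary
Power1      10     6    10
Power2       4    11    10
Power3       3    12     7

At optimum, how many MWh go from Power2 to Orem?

15

Solving gives:
  Power1->Macon: 20 × 6 = 120
  Power2->Orem: 15 × 4 = 60
  Power2->Macon: 70 × 11 = 770
  Power3->Orem: 100 × 3 = 300
  Power3->Gary: 5 × 7 = 35
Total cost = 1285.
So Power2→Orem carries 15 MWh.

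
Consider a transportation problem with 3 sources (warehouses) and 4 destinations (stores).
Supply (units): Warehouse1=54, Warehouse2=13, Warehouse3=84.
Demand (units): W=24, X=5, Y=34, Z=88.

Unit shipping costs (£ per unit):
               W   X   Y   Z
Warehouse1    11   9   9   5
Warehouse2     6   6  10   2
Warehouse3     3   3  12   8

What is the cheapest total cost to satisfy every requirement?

One minimum-cost allocation:
  Warehouse1–Z: 54 units
  Warehouse2–Z: 13 units
  Warehouse3–W: 24 units
  Warehouse3–X: 5 units
  Warehouse3–Y: 34 units
  Warehouse3–Z: 21 units
Total cost = £959.
(Supply check: Warehouse1 ships 54; Warehouse2 ships 13; Warehouse3 ships 84.)

959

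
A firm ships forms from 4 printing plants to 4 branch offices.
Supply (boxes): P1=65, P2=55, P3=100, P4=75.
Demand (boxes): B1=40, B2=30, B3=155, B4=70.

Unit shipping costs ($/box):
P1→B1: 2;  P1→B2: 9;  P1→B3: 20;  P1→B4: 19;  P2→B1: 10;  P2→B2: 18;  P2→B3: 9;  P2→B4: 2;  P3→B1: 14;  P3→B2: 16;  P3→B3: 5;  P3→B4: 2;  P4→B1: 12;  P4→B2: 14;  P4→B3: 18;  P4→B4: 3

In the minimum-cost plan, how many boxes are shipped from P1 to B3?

0

Optimal shipments:
  P1→B1: 40 × $2 = $80
  P1→B2: 25 × $9 = $225
  P2→B3: 55 × $9 = $495
  P3→B3: 100 × $5 = $500
  P4→B2: 5 × $14 = $70
  P4→B4: 70 × $3 = $210
Total cost = $1580.
The route P1→B3 is not used.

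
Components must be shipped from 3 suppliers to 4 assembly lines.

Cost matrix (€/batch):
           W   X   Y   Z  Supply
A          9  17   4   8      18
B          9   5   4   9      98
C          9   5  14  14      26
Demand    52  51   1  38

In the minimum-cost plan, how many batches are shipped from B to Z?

Optimal shipments:
  A→Z: 18 batches
  B→W: 26 batches
  B→X: 51 batches
  B→Y: 1 batches
  B→Z: 20 batches
  C→W: 26 batches
Total cost = €1051.
So B→Z carries 20 batches.

20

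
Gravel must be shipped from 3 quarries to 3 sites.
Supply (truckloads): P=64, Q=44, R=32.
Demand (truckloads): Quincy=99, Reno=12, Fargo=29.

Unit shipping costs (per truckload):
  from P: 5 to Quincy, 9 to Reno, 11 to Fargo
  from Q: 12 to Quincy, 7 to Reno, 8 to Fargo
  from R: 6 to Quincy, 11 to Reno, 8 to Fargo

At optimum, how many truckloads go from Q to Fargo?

29

Optimal shipments:
  P->Quincy: 64 × 5 = 320
  Q->Quincy: 3 × 12 = 36
  Q->Reno: 12 × 7 = 84
  Q->Fargo: 29 × 8 = 232
  R->Quincy: 32 × 6 = 192
Total cost = 864.
So Q→Fargo carries 29 truckloads.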